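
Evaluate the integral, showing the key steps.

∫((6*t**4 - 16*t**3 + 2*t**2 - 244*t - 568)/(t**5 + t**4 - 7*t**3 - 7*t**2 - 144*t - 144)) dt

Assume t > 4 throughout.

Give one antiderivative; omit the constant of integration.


Step 1. Decompose ∫((6*t**4 - 16*t**3 + 2*t**2 - 244*t - 568)/(t**5 + t**4 - 7*t**3 - 7*t**2 - 144*t - 144)) dt by partial fractions, (6*t**4 - 16*t**3 + 2*t**2 - 244*t - 568)/(t**5 + t**4 - 7*t**3 - 7*t**2 - 144*t - 144) = 4/(t**2 + 9) + 5/(t + 4) + 2/(t + 1) - 1/(t - 4): now ∫(-1/(t - 4)) dt + ∫(2/(t + 1)) dt + ∫(5/(t + 4)) dt + ∫(4/(t**2 + 9)) dt.
Step 2. Evaluate the standard form [assuming t > -1]: now 2*log(t + 1) + ∫(-1/(t - 4)) dt + ∫(5/(t + 4)) dt + ∫(4/(t**2 + 9)) dt.
Step 3. Evaluate the standard form [assuming t > -4]: now 2*log(t + 1) + 5*log(t + 4) + ∫(-1/(t - 4)) dt + ∫(4/(t**2 + 9)) dt.
Step 4. Evaluate the standard form [assuming t > 4]: now -log(t - 4) + 2*log(t + 1) + 5*log(t + 4) + ∫(4/(t**2 + 9)) dt.
Step 5. Evaluate the standard form: now -log(t - 4) + 2*log(t + 1) + 5*log(t + 4) + 4*atan(t/3)/3.
Answer: -log(t - 4) + 2*log(t + 1) + 5*log(t + 4) + 4*atan(t/3)/3.


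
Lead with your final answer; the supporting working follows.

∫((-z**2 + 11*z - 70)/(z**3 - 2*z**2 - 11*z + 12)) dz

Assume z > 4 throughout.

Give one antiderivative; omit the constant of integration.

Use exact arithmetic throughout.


The answer is -2*log(z - 4) + 5*log(z - 1) - 4*log(z + 3).
Step 1. Decompose ∫((-z**2 + 11*z - 70)/(z**3 - 2*z**2 - 11*z + 12)) dz by partial fractions, (-z**2 + 11*z - 70)/(z**3 - 2*z**2 - 11*z + 12) = -4/(z + 3) + 5/(z - 1) - 2/(z - 4): now ∫(-2/(z - 4)) dz + ∫(5/(z - 1)) dz + ∫(-4/(z + 3)) dz.
Step 2. Evaluate the standard form [assuming z > 1]: now 5*log(z - 1) + ∫(-2/(z - 4)) dz + ∫(-4/(z + 3)) dz.
Step 3. Evaluate the standard form [assuming z > 4]: now -2*log(z - 4) + 5*log(z - 1) + ∫(-4/(z + 3)) dz.
Step 4. Evaluate the standard form [assuming z > -3]: now -2*log(z - 4) + 5*log(z - 1) - 4*log(z + 3).
Answer: -2*log(z - 4) + 5*log(z - 1) - 4*log(z + 3).


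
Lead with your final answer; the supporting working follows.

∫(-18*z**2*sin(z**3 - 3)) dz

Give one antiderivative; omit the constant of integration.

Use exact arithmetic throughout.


The answer is 6*cos(z**3 - 3).
Step 1. Substitute u = z**3 - 3, turning ∫(-18*z**2*sin(z**3 - 3)) dz into ∫(-6*sin(u)) du: now ∫(-6*sin(u)) du.
Step 2. Evaluate the standard form: now 6*cos(u).
Step 3. Substitute back u = z**3 - 3: now 6*cos(z**3 - 3).
Answer: 6*cos(z**3 - 3).


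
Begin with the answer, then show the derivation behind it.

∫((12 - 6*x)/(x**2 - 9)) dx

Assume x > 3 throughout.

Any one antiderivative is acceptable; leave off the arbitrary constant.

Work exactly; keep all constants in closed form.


The answer is -log(x - 3) - 5*log(x + 3).
Step 1. Decompose ∫((12 - 6*x)/(x**2 - 9)) dx by partial fractions, (12 - 6*x)/(x**2 - 9) = -5/(x + 3) - 1/(x - 3): now ∫(-1/(x - 3)) dx + ∫(-5/(x + 3)) dx.
Step 2. Evaluate the standard form [assuming x > -3]: now -5*log(x + 3) + ∫(-1/(x - 3)) dx.
Step 3. Evaluate the standard form [assuming x > 3]: now -log(x - 3) - 5*log(x + 3).
Answer: -log(x - 3) - 5*log(x + 3).


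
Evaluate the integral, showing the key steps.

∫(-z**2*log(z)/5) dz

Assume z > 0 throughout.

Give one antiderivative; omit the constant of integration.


Step 1. Integrate ∫(-z**2*log(z)/5) dz by parts with u = log(z), dv = (-z**2/5) dz, so v = -z**3/15 [assuming z > 0]: now -z**3*log(z)/15 + ∫(z**2/15) dz.
Step 2. Evaluate the standard form: now -z**3*log(z)/15 + z**3/45.
Answer: -z**3*log(z)/15 + z**3/45.


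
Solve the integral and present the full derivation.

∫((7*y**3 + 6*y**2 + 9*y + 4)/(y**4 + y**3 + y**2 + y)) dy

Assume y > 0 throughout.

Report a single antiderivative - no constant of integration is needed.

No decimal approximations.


Step 1. Decompose ∫((7*y**3 + 6*y**2 + 9*y + 4)/(y**4 + y**3 + y**2 + y)) dy by partial fractions, (7*y**3 + 6*y**2 + 9*y + 4)/(y**4 + y**3 + y**2 + y) = 2/(y**2 + 1) + 3/(y + 1) + 4/y: now ∫(4/y) dy + ∫(3/(y + 1)) dy + ∫(2/(y**2 + 1)) dy.
Step 2. Evaluate the standard form [assuming y > -1]: now 3*log(y + 1) + ∫(4/y) dy + ∫(2/(y**2 + 1)) dy.
Step 3. Evaluate the standard form [assuming y > 0]: now 4*log(y) + 3*log(y + 1) + ∫(2/(y**2 + 1)) dy.
Step 4. Evaluate the standard form: now 4*log(y) + 3*log(y + 1) + 2*atan(y).
Answer: 4*log(y) + 3*log(y + 1) + 2*atan(y).


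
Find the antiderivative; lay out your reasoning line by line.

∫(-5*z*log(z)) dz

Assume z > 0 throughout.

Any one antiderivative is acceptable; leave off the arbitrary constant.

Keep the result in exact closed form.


Step 1. Integrate ∫(-5*z*log(z)) dz by parts with u = log(z), dv = (-5*z) dz, so v = -5*z**2/2 [assuming z > 0]: now -5*z**2*log(z)/2 + ∫(5*z/2) dz.
Step 2. Evaluate the standard form: now -5*z**2*log(z)/2 + 5*z**2/4.
Answer: -5*z**2*log(z)/2 + 5*z**2/4.


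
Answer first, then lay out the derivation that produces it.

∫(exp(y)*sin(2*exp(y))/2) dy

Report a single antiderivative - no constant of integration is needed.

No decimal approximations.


The answer is -cos(2*exp(y))/4.
Step 1. Substitute u = exp(y), turning ∫(exp(y)*sin(2*exp(y))/2) dy into ∫(sin(2*u)/2) du: now ∫(sin(2*u)/2) du.
Step 2. Evaluate the standard form: now -cos(2*u)/4.
Step 3. Substitute back u = exp(y): now -cos(2*exp(y))/4.
Answer: -cos(2*exp(y))/4.


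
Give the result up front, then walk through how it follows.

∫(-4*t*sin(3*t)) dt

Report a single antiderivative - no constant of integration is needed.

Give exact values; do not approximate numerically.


The answer is 4*t*cos(3*t)/3 - 4*sin(3*t)/9.
Step 1. Integrate ∫(-4*t*sin(3*t)) dt by parts with u = t, dv = (-4*sin(3*t)) dt, so v = 4*cos(3*t)/3: now 4*t*cos(3*t)/3 + ∫(-4*cos(3*t)/3) dt.
Step 2. Evaluate the standard form: now 4*t*cos(3*t)/3 - 4*sin(3*t)/9.
Answer: 4*t*cos(3*t)/3 - 4*sin(3*t)/9.


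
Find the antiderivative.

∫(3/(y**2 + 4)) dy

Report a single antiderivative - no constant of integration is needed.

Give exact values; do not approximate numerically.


Answer: 3*atan(y/2)/2.


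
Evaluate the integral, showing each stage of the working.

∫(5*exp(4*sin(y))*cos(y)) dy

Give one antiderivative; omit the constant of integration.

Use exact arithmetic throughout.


Step 1. Substitute u = sin(y), turning ∫(5*exp(4*sin(y))*cos(y)) dy into ∫(5*exp(4*u)) du: now ∫(5*exp(4*u)) du.
Step 2. Evaluate the standard form: now 5*exp(4*u)/4.
Step 3. Substitute back u = sin(y): now 5*exp(4*sin(y))/4.
Answer: 5*exp(4*sin(y))/4.


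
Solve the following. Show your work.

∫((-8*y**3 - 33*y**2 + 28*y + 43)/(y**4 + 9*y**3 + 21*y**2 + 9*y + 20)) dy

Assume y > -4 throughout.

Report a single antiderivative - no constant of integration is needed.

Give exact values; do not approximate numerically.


Step 1. Decompose ∫((-8*y**3 - 33*y**2 + 28*y + 43)/(y**4 + 9*y**3 + 21*y**2 + 9*y + 20)) dy by partial fractions, (-8*y**3 - 33*y**2 + 28*y + 43)/(y**4 + 9*y**3 + 21*y**2 + 9*y + 20) = 4/(y**2 + 1) - 3/(y + 5) - 5/(y + 4): now ∫(-5/(y + 4)) dy + ∫(-3/(y + 5)) dy + ∫(4/(y**2 + 1)) dy.
Step 2. Evaluate the standard form [assuming y > -5]: now -3*log(y + 5) + ∫(-5/(y + 4)) dy + ∫(4/(y**2 + 1)) dy.
Step 3. Evaluate the standard form [assuming y > -4]: now -5*log(y + 4) - 3*log(y + 5) + ∫(4/(y**2 + 1)) dy.
Step 4. Evaluate the standard form: now -5*log(y + 4) - 3*log(y + 5) + 4*atan(y).
Answer: -5*log(y + 4) - 3*log(y + 5) + 4*atan(y).


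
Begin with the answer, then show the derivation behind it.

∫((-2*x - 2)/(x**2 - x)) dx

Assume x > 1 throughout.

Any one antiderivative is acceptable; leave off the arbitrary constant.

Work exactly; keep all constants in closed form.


The answer is 2*log(x) - 4*log(x - 1).
Step 1. Decompose ∫((-2*x - 2)/(x**2 - x)) dx by partial fractions, (-2*x - 2)/(x**2 - x) = -4/(x - 1) + 2/x: now ∫(2/x) dx + ∫(-4/(x - 1)) dx.
Step 2. Evaluate the standard form [assuming x > 0]: now 2*log(x) + ∫(-4/(x - 1)) dx.
Step 3. Evaluate the standard form [assuming x > 1]: now 2*log(x) - 4*log(x - 1).
Answer: 2*log(x) - 4*log(x - 1).


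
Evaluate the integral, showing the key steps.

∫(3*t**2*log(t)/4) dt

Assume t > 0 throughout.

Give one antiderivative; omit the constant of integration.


Step 1. Integrate ∫(3*t**2*log(t)/4) dt by parts with u = log(t), dv = (3*t**2/4) dt, so v = t**3/4 [assuming t > 0]: now t**3*log(t)/4 + ∫(-t**2/4) dt.
Step 2. Evaluate the standard form: now t**3*log(t)/4 - t**3/12.
Answer: t**3*log(t)/4 - t**3/12.


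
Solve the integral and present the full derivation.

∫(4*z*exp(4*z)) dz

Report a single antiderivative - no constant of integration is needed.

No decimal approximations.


Step 1. Integrate ∫(4*z*exp(4*z)) dz by parts with u = z, dv = (4*exp(4*z)) dz, so v = exp(4*z): now z*exp(4*z) + ∫(-exp(4*z)) dz.
Step 2. Evaluate the standard form: now z*exp(4*z) - exp(4*z)/4.
Answer: z*exp(4*z) - exp(4*z)/4.


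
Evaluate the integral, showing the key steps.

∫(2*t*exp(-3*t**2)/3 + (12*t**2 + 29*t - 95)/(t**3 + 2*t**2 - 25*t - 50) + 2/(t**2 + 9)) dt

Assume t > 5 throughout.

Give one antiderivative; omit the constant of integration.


Step 1. Rewrite: now ∫(2*t*exp(-3*t**2)/3) dt + ∫((12*t**2 + 29*t - 95)/(t**3 + 2*t**2 - 25*t - 50)) dt + ∫(2/(t**2 + 9)) dt.
Step 2. Substitute u = t**2, turning ∫(2*t*exp(-3*t**2)/3) dt into ∫(exp(-3*u)/3) du: now ∫((12*t**2 + 29*t - 95)/(t**3 + 2*t**2 - 25*t - 50)) dt + ∫(2/(t**2 + 9)) dt + ∫(exp(-3*u)/3) du.
Step 3. Evaluate the standard form: now ∫((12*t**2 + 29*t - 95)/(t**3 + 2*t**2 - 25*t - 50)) dt + ∫(2/(t**2 + 9)) dt - exp(-3*u)/9.
Step 4. Substitute back u = t**2: now ∫((12*t**2 + 29*t - 95)/(t**3 + 2*t**2 - 25*t - 50)) dt + ∫(2/(t**2 + 9)) dt - exp(-3*t**2)/9.
Step 5. Evaluate the standard form: now 2*atan(t/3)/3 + ∫((12*t**2 + 29*t - 95)/(t**3 + 2*t**2 - 25*t - 50)) dt - exp(-3*t**2)/9.
Step 6. Decompose ∫((12*t**2 + 29*t - 95)/(t**3 + 2*t**2 - 25*t - 50)) dt by partial fractions, (12*t**2 + 29*t - 95)/(t**3 + 2*t**2 - 25*t - 50) = 2/(t + 5) + 5/(t + 2) + 5/(t - 5): now 2*atan(t/3)/3 + ∫(5/(t - 5)) dt + ∫(5/(t + 2)) dt + ∫(2/(t + 5)) dt - exp(-3*t**2)/9.
Step 7. Evaluate the standard form [assuming t > -5]: now 2*log(t + 5) + 2*atan(t/3)/3 + ∫(5/(t - 5)) dt + ∫(5/(t + 2)) dt - exp(-3*t**2)/9.
Step 8. Evaluate the standard form [assuming t > 5]: now 5*log(t - 5) + 2*log(t + 5) + 2*atan(t/3)/3 + ∫(5/(t + 2)) dt - exp(-3*t**2)/9.
Step 9. Evaluate the standard form [assuming t > -2]: now 5*log(t - 5) + 5*log(t + 2) + 2*log(t + 5) + 2*atan(t/3)/3 - exp(-3*t**2)/9.
Answer: 5*log(t - 5) + 5*log(t + 2) + 2*log(t + 5) + 2*atan(t/3)/3 - exp(-3*t**2)/9.


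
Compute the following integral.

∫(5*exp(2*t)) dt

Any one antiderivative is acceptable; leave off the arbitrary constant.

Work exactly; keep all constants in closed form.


Answer: 5*exp(2*t)/2.


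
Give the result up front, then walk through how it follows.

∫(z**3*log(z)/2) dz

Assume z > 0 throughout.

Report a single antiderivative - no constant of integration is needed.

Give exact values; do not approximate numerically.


The answer is z**4*log(z)/8 - z**4/32.
Step 1. Integrate ∫(z**3*log(z)/2) dz by parts with u = log(z), dv = (z**3/2) dz, so v = z**4/8 [assuming z > 0]: now z**4*log(z)/8 + ∫(-z**3/8) dz.
Step 2. Evaluate the standard form: now z**4*log(z)/8 - z**4/32.
Answer: z**4*log(z)/8 - z**4/32.


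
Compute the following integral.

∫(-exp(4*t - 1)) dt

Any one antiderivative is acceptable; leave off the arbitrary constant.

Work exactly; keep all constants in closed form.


Answer: -exp(4*t - 1)/4.


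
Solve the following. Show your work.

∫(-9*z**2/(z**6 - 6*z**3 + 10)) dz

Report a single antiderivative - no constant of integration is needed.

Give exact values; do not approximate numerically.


Step 1. Substitute u = z**3 - 3, turning ∫(-9*z**2/(z**6 - 6*z**3 + 10)) dz into ∫(-3/(u**2 + 1)) du: now ∫(-3/(u**2 + 1)) du.
Step 2. Evaluate the standard form: now -3*atan(u).
Step 3. Substitute back u = z**3 - 3: now -3*atan(z**3 - 3).
Answer: -3*atan(z**3 - 3).


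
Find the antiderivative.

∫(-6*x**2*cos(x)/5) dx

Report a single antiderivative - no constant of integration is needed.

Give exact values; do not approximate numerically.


Answer: -6*x**2*sin(x)/5 - 12*x*cos(x)/5 + 12*sin(x)/5.


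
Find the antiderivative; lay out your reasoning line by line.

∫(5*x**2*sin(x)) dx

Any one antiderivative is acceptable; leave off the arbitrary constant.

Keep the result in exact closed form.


Step 1. Integrate ∫(5*x**2*sin(x)) dx by parts with u = x**2, dv = (5*sin(x)) dx, so v = -5*cos(x): now -5*x**2*cos(x) + ∫(10*x*cos(x)) dx.
Step 2. Integrate ∫(10*x*cos(x)) dx by parts with u = x, dv = (10*cos(x)) dx, so v = 10*sin(x): now -5*x**2*cos(x) + 10*x*sin(x) + ∫(-10*sin(x)) dx.
Step 3. Evaluate the standard form: now -5*x**2*cos(x) + 10*x*sin(x) + 10*cos(x).
Answer: -5*x**2*cos(x) + 10*x*sin(x) + 10*cos(x).


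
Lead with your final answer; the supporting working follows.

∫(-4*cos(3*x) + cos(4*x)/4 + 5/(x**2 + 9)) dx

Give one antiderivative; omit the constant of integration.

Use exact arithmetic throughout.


The answer is -4*sin(3*x)/3 + sin(4*x)/16 + 5*atan(x/3)/3.
Step 1. Rewrite: now ∫(5/(x**2 + 9)) dx + ∫(-4*cos(3*x)) dx + ∫(cos(4*x)/4) dx.
Step 2. Evaluate the standard form: now -4*sin(3*x)/3 + ∫(5/(x**2 + 9)) dx + ∫(cos(4*x)/4) dx.
Step 3. Evaluate the standard form: now -4*sin(3*x)/3 + 5*atan(x/3)/3 + ∫(cos(4*x)/4) dx.
Step 4. Evaluate the standard form: now -4*sin(3*x)/3 + sin(4*x)/16 + 5*atan(x/3)/3.
Answer: -4*sin(3*x)/3 + sin(4*x)/16 + 5*atan(x/3)/3.


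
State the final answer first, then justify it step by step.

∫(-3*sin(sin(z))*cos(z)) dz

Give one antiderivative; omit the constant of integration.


The answer is 3*cos(sin(z)).
Step 1. Substitute u = sin(z), turning ∫(-3*sin(sin(z))*cos(z)) dz into ∫(-3*sin(u)) du: now ∫(-3*sin(u)) du.
Step 2. Evaluate the standard form: now 3*cos(u).
Step 3. Substitute back u = sin(z): now 3*cos(sin(z)).
Answer: 3*cos(sin(z)).


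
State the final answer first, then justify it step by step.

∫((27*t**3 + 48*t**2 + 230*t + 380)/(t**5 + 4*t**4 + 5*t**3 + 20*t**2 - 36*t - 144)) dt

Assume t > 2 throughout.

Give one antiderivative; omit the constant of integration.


The answer is 4*log(t - 2) + log(t + 2) - 5*log(t + 4) + atan(t/3)/3.
Step 1. Decompose ∫((27*t**3 + 48*t**2 + 230*t + 380)/(t**5 + 4*t**4 + 5*t**3 + 20*t**2 - 36*t - 144)) dt by partial fractions, (27*t**3 + 48*t**2 + 230*t + 380)/(t**5 + 4*t**4 + 5*t**3 + 20*t**2 - 36*t - 144) = 1/(t**2 + 9) - 5/(t + 4) + 1/(t + 2) + 4/(t - 2): now ∫(4/(t - 2)) dt + ∫(1/(t + 2)) dt + ∫(-5/(t + 4)) dt + ∫(1/(t**2 + 9)) dt.
Step 2. Evaluate the standard form [assuming t > -2]: now log(t + 2) + ∫(4/(t - 2)) dt + ∫(-5/(t + 4)) dt + ∫(1/(t**2 + 9)) dt.
Step 3. Evaluate the standard form [assuming t > 2]: now 4*log(t - 2) + log(t + 2) + ∫(-5/(t + 4)) dt + ∫(1/(t**2 + 9)) dt.
Step 4. Evaluate the standard form [assuming t > -4]: now 4*log(t - 2) + log(t + 2) - 5*log(t + 4) + ∫(1/(t**2 + 9)) dt.
Step 5. Evaluate the standard form: now 4*log(t - 2) + log(t + 2) - 5*log(t + 4) + atan(t/3)/3.
Answer: 4*log(t - 2) + log(t + 2) - 5*log(t + 4) + atan(t/3)/3.


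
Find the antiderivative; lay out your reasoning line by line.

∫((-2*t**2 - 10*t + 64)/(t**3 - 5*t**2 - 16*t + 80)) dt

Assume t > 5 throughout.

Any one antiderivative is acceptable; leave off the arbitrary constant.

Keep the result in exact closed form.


Step 1. Decompose ∫((-2*t**2 - 10*t + 64)/(t**3 - 5*t**2 - 16*t + 80)) dt by partial fractions, (-2*t**2 - 10*t + 64)/(t**3 - 5*t**2 - 16*t + 80) = 1/(t + 4) + 1/(t - 4) - 4/(t - 5): now ∫(-4/(t - 5)) dt + ∫(1/(t - 4)) dt + ∫(1/(t + 4)) dt.
Step 2. Evaluate the standard form [assuming t > -4]: now log(t + 4) + ∫(-4/(t - 5)) dt + ∫(1/(t - 4)) dt.
Step 3. Evaluate the standard form [assuming t > 4]: now log(t - 4) + log(t + 4) + ∫(-4/(t - 5)) dt.
Step 4. Evaluate the standard form [assuming t > 5]: now -4*log(t - 5) + log(t - 4) + log(t + 4).
Answer: -4*log(t - 5) + log(t - 4) + log(t + 4).


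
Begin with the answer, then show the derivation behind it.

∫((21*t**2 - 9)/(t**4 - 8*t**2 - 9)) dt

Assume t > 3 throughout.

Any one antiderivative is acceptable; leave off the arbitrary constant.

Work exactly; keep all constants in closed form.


The answer is 3*log(t - 3) - 3*log(t + 3) + 3*atan(t).
Step 1. Decompose ∫((21*t**2 - 9)/(t**4 - 8*t**2 - 9)) dt by partial fractions, (21*t**2 - 9)/(t**4 - 8*t**2 - 9) = 3/(t**2 + 1) - 3/(t + 3) + 3/(t - 3): now ∫(3/(t - 3)) dt + ∫(-3/(t + 3)) dt + ∫(3/(t**2 + 1)) dt.
Step 2. Evaluate the standard form [assuming t > 3]: now 3*log(t - 3) + ∫(-3/(t + 3)) dt + ∫(3/(t**2 + 1)) dt.
Step 3. Evaluate the standard form [assuming t > -3]: now 3*log(t - 3) - 3*log(t + 3) + ∫(3/(t**2 + 1)) dt.
Step 4. Evaluate the standard form: now 3*log(t - 3) - 3*log(t + 3) + 3*atan(t).
Answer: 3*log(t - 3) - 3*log(t + 3) + 3*atan(t).


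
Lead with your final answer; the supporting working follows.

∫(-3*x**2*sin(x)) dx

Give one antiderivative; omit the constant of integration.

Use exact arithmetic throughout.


The answer is 3*x**2*cos(x) - 6*x*sin(x) - 6*cos(x).
Step 1. Integrate ∫(-3*x**2*sin(x)) dx by parts with u = x**2, dv = (-3*sin(x)) dx, so v = 3*cos(x): now 3*x**2*cos(x) + ∫(-6*x*cos(x)) dx.
Step 2. Integrate ∫(-6*x*cos(x)) dx by parts with u = x, dv = (-6*cos(x)) dx, so v = -6*sin(x): now 3*x**2*cos(x) - 6*x*sin(x) + ∫(6*sin(x)) dx.
Step 3. Evaluate the standard form: now 3*x**2*cos(x) - 6*x*sin(x) - 6*cos(x).
Answer: 3*x**2*cos(x) - 6*x*sin(x) - 6*cos(x).


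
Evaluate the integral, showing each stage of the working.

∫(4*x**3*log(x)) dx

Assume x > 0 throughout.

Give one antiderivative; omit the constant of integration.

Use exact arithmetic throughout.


Step 1. Integrate ∫(4*x**3*log(x)) dx by parts with u = log(x), dv = (4*x**3) dx, so v = x**4 [assuming x > 0]: now x**4*log(x) + ∫(-x**3) dx.
Step 2. Evaluate the standard form: now x**4*log(x) - x**4/4.
Answer: x**4*log(x) - x**4/4.


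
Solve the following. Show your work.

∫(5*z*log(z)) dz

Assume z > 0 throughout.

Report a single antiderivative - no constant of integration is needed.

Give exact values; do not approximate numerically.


Step 1. Integrate ∫(5*z*log(z)) dz by parts with u = log(z), dv = (5*z) dz, so v = 5*z**2/2 [assuming z > 0]: now 5*z**2*log(z)/2 + ∫(-5*z/2) dz.
Step 2. Evaluate the standard form: now 5*z**2*log(z)/2 - 5*z**2/4.
Answer: 5*z**2*log(z)/2 - 5*z**2/4.


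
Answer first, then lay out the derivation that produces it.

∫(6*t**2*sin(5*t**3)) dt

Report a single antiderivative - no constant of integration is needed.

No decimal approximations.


The answer is -2*cos(5*t**3)/5.
Step 1. Substitute u = t**3, turning ∫(6*t**2*sin(5*t**3)) dt into ∫(2*sin(5*u)) du: now ∫(2*sin(5*u)) du.
Step 2. Evaluate the standard form: now -2*cos(5*u)/5.
Step 3. Substitute back u = t**3: now -2*cos(5*t**3)/5.
Answer: -2*cos(5*t**3)/5.


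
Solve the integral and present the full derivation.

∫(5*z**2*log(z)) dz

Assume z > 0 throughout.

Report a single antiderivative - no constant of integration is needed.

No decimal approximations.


Step 1. Integrate ∫(5*z**2*log(z)) dz by parts with u = log(z), dv = (5*z**2) dz, so v = 5*z**3/3 [assuming z > 0]: now 5*z**3*log(z)/3 + ∫(-5*z**2/3) dz.
Step 2. Evaluate the standard form: now 5*z**3*log(z)/3 - 5*z**3/9.
Answer: 5*z**3*log(z)/3 - 5*z**3/9.


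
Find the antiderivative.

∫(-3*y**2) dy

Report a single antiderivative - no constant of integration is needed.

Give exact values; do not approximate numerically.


Answer: -y**3.


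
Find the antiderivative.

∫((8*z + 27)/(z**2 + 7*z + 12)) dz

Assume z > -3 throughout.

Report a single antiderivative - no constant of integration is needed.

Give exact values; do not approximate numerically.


Answer: 3*log(z + 3) + 5*log(z + 4).


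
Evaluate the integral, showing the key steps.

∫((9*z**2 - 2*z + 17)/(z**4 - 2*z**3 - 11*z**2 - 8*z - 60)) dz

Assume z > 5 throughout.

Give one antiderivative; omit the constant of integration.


Step 1. Decompose ∫((9*z**2 - 2*z + 17)/(z**4 - 2*z**3 - 11*z**2 - 8*z - 60)) dz by partial fractions, (9*z**2 - 2*z + 17)/(z**4 - 2*z**3 - 11*z**2 - 8*z - 60) = 1/(z**2 + 4) - 1/(z + 3) + 1/(z - 5): now ∫(1/(z - 5)) dz + ∫(-1/(z + 3)) dz + ∫(1/(z**2 + 4)) dz.
Step 2. Evaluate the standard form [assuming z > -3]: now -log(z + 3) + ∫(1/(z - 5)) dz + ∫(1/(z**2 + 4)) dz.
Step 3. Evaluate the standard form [assuming z > 5]: now log(z - 5) - log(z + 3) + ∫(1/(z**2 + 4)) dz.
Step 4. Evaluate the standard form: now log(z - 5) - log(z + 3) + atan(z/2)/2.
Answer: log(z - 5) - log(z + 3) + atan(z/2)/2.


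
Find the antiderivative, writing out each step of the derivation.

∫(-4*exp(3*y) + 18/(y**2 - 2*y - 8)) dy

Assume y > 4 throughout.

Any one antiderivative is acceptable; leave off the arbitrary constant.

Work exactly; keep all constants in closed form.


Step 1. Rewrite: now ∫(18/(y**2 - 2*y - 8)) dy + ∫(-4*exp(3*y)) dy.
Step 2. Evaluate the standard form: now -4*exp(3*y)/3 + ∫(18/(y**2 - 2*y - 8)) dy.
Step 3. Decompose ∫(18/(y**2 - 2*y - 8)) dy by partial fractions, 18/(y**2 - 2*y - 8) = -3/(y + 2) + 3/(y - 4): now -4*exp(3*y)/3 + ∫(3/(y - 4)) dy + ∫(-3/(y + 2)) dy.
Step 4. Evaluate the standard form [assuming y > -2]: now -4*exp(3*y)/3 - 3*log(y + 2) + ∫(3/(y - 4)) dy.
Step 5. Evaluate the standard form [assuming y > 4]: now -4*exp(3*y)/3 + 3*log(y - 4) - 3*log(y + 2).
Answer: -4*exp(3*y)/3 + 3*log(y - 4) - 3*log(y + 2).


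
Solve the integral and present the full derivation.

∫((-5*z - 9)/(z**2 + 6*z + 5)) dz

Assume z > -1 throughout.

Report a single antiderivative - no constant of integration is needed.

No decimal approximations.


Step 1. Decompose ∫((-5*z - 9)/(z**2 + 6*z + 5)) dz by partial fractions, (-5*z - 9)/(z**2 + 6*z + 5) = -4/(z + 5) - 1/(z + 1): now ∫(-1/(z + 1)) dz + ∫(-4/(z + 5)) dz.
Step 2. Evaluate the standard form [assuming z > -5]: now -4*log(z + 5) + ∫(-1/(z + 1)) dz.
Step 3. Evaluate the standard form [assuming z > -1]: now -log(z + 1) - 4*log(z + 5).
Answer: -log(z + 1) - 4*log(z + 5).


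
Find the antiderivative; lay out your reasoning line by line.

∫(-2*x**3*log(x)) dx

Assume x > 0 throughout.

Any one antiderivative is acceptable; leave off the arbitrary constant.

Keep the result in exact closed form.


Step 1. Integrate ∫(-2*x**3*log(x)) dx by parts with u = log(x), dv = (-2*x**3) dx, so v = -x**4/2 [assuming x > 0]: now -x**4*log(x)/2 + ∫(x**3/2) dx.
Step 2. Evaluate the standard form: now -x**4*log(x)/2 + x**4/8.
Answer: -x**4*log(x)/2 + x**4/8.


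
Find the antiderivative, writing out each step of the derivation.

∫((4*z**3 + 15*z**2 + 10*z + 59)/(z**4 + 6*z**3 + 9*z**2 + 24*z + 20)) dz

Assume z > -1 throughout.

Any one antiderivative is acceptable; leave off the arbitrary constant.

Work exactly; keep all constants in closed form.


Step 1. Decompose ∫((4*z**3 + 15*z**2 + 10*z + 59)/(z**4 + 6*z**3 + 9*z**2 + 24*z + 20)) dz by partial fractions, (4*z**3 + 15*z**2 + 10*z + 59)/(z**4 + 6*z**3 + 9*z**2 + 24*z + 20) = -1/(z**2 + 4) + 1/(z + 5) + 3/(z + 1): now ∫(3/(z + 1)) dz + ∫(1/(z + 5)) dz + ∫(-1/(z**2 + 4)) dz.
Step 2. Evaluate the standard form [assuming z > -5]: now log(z + 5) + ∫(3/(z + 1)) dz + ∫(-1/(z**2 + 4)) dz.
Step 3. Evaluate the standard form [assuming z > -1]: now 3*log(z + 1) + log(z + 5) + ∫(-1/(z**2 + 4)) dz.
Step 4. Evaluate the standard form: now 3*log(z + 1) + log(z + 5) - atan(z/2)/2.
Answer: 3*log(z + 1) + log(z + 5) - atan(z/2)/2.


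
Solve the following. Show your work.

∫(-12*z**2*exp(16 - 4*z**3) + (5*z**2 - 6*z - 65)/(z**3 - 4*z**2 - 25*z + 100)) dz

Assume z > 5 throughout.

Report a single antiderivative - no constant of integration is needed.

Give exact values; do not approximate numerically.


Step 1. Rewrite: now ∫(-12*z**2*exp(16 - 4*z**3)) dz + ∫((5*z**2 - 6*z - 65)/(z**3 - 4*z**2 - 25*z + 100)) dz.
Step 2. Decompose ∫((5*z**2 - 6*z - 65)/(z**3 - 4*z**2 - 25*z + 100)) dz by partial fractions, (5*z**2 - 6*z - 65)/(z**3 - 4*z**2 - 25*z + 100) = 1/(z + 5) + 1/(z - 4) + 3/(z - 5): now ∫(-12*z**2*exp(16 - 4*z**3)) dz + ∫(3/(z - 5)) dz + ∫(1/(z - 4)) dz + ∫(1/(z + 5)) dz.
Step 3. Evaluate the standard form [assuming z > 5]: now 3*log(z - 5) + ∫(-12*z**2*exp(16 - 4*z**3)) dz + ∫(1/(z - 4)) dz + ∫(1/(z + 5)) dz.
Step 4. Evaluate the standard form [assuming z > 4]: now 3*log(z - 5) + log(z - 4) + ∫(-12*z**2*exp(16 - 4*z**3)) dz + ∫(1/(z + 5)) dz.
Step 5. Evaluate the standard form [assuming z > -5]: now 3*log(z - 5) + log(z - 4) + log(z + 5) + ∫(-12*z**2*exp(16 - 4*z**3)) dz.
Step 6. Substitute u = z**3 - 4, turning ∫(-12*z**2*exp(16 - 4*z**3)) dz into ∫(-4*exp(-4*u)) du: now 3*log(z - 5) + log(z - 4) + log(z + 5) + ∫(-4*exp(-4*u)) du.
Step 7. Evaluate the standard form: now 3*log(z - 5) + log(z - 4) + log(z + 5) + exp(-4*u).
Step 8. Substitute back u = z**3 - 4: now exp(16 - 4*z**3) + 3*log(z - 5) + log(z - 4) + log(z + 5).
Answer: exp(16 - 4*z**3) + 3*log(z - 5) + log(z - 4) + log(z + 5).


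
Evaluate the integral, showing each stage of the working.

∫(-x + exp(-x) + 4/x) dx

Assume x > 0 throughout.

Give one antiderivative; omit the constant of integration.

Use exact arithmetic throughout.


Step 1. Rewrite: now ∫(4/x) dx + ∫(-x) dx + ∫(exp(-x)) dx.
Step 2. Evaluate the standard form: now -x**2/2 + ∫(4/x) dx + ∫(exp(-x)) dx.
Step 3. Evaluate the standard form [assuming x > 0]: now -x**2/2 + 4*log(x) + ∫(exp(-x)) dx.
Step 4. Evaluate the standard form: now -x**2/2 + 4*log(x) - exp(-x).
Answer: -x**2/2 + 4*log(x) - exp(-x).


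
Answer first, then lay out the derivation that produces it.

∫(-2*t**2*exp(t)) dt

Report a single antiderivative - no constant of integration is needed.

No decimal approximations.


The answer is -2*t**2*exp(t) + 4*t*exp(t) - 4*exp(t).
Step 1. Integrate ∫(-2*t**2*exp(t)) dt by parts with u = t**2, dv = (-2*exp(t)) dt, so v = -2*exp(t): now -2*t**2*exp(t) + ∫(4*t*exp(t)) dt.
Step 2. Integrate ∫(4*t*exp(t)) dt by parts with u = t, dv = (4*exp(t)) dt, so v = 4*exp(t): now -2*t**2*exp(t) + 4*t*exp(t) + ∫(-4*exp(t)) dt.
Step 3. Evaluate the standard form: now -2*t**2*exp(t) + 4*t*exp(t) - 4*exp(t).
Answer: -2*t**2*exp(t) + 4*t*exp(t) - 4*exp(t).


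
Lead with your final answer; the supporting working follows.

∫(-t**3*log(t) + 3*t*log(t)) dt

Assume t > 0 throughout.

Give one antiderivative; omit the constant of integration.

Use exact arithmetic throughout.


The answer is -t**4*log(t)/4 + t**4/16 + 3*t**2*log(t)/2 - 3*t**2/4.
Step 1. Rewrite: now ∫(3*t*log(t)) dt + ∫(-t**3*log(t)) dt.
Step 2. Integrate ∫(-t**3*log(t)) dt by parts with u = log(t), dv = (-t**3) dt, so v = -t**4/4 [assuming t > 0]: now -t**4*log(t)/4 + ∫(t**3/4) dt + ∫(3*t*log(t)) dt.
Step 3. Evaluate the standard form: now -t**4*log(t)/4 + t**4/16 + ∫(3*t*log(t)) dt.
Step 4. Integrate ∫(3*t*log(t)) dt by parts with u = log(t), dv = (3*t) dt, so v = 3*t**2/2 [assuming t > 0]: now -t**4*log(t)/4 + t**4/16 + 3*t**2*log(t)/2 + ∫(-3*t/2) dt.
Step 5. Evaluate the standard form: now -t**4*log(t)/4 + t**4/16 + 3*t**2*log(t)/2 - 3*t**2/4.
Answer: -t**4*log(t)/4 + t**4/16 + 3*t**2*log(t)/2 - 3*t**2/4.


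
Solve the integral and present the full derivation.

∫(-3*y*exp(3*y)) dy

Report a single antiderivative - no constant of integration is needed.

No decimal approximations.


Step 1. Integrate ∫(-3*y*exp(3*y)) dy by parts with u = y, dv = (-3*exp(3*y)) dy, so v = -exp(3*y): now -y*exp(3*y) + ∫(exp(3*y)) dy.
Step 2. Evaluate the standard form: now -y*exp(3*y) + exp(3*y)/3.
Answer: -y*exp(3*y) + exp(3*y)/3.


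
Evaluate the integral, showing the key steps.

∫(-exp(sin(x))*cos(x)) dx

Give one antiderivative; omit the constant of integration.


Step 1. Substitute u = sin(x), turning ∫(-exp(sin(x))*cos(x)) dx into ∫(-exp(u)) du: now ∫(-exp(u)) du.
Step 2. Evaluate the standard form: now -exp(u).
Step 3. Substitute back u = sin(x): now -exp(sin(x)).
Answer: -exp(sin(x)).


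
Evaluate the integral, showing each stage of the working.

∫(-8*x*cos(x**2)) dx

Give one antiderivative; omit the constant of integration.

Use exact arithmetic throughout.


Step 1. Substitute u = x**2, turning ∫(-8*x*cos(x**2)) dx into ∫(-4*cos(u)) du: now ∫(-4*cos(u)) du.
Step 2. Evaluate the standard form: now -4*sin(u).
Step 3. Substitute back u = x**2: now -4*sin(x**2).
Answer: -4*sin(x**2).


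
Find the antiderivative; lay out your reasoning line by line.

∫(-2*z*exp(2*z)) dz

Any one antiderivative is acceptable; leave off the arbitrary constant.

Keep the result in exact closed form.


Step 1. Integrate ∫(-2*z*exp(2*z)) dz by parts with u = z, dv = (-2*exp(2*z)) dz, so v = -exp(2*z): now -z*exp(2*z) + ∫(exp(2*z)) dz.
Step 2. Evaluate the standard form: now -z*exp(2*z) + exp(2*z)/2.
Answer: -z*exp(2*z) + exp(2*z)/2.


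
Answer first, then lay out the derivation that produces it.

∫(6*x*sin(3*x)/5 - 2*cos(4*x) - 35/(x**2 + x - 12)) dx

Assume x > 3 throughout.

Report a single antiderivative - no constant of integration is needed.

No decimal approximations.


The answer is -2*x*cos(3*x)/5 - 5*log(x - 3) + 5*log(x + 4) + 2*sin(3*x)/15 - sin(4*x)/2.
Step 1. Rewrite: now ∫(6*x*sin(3*x)/5) dx + ∫(-35/(x**2 + x - 12)) dx + ∫(-2*cos(4*x)) dx.
Step 2. Integrate ∫(6*x*sin(3*x)/5) dx by parts with u = x, dv = (6*sin(3*x)/5) dx, so v = -2*cos(3*x)/5: now -2*x*cos(3*x)/5 + ∫(-35/(x**2 + x - 12)) dx + ∫(2*cos(3*x)/5) dx + ∫(-2*cos(4*x)) dx.
Step 3. Evaluate the standard form: now -2*x*cos(3*x)/5 + 2*sin(3*x)/15 + ∫(-35/(x**2 + x - 12)) dx + ∫(-2*cos(4*x)) dx.
Step 4. Decompose ∫(-35/(x**2 + x - 12)) dx by partial fractions, -35/(x**2 + x - 12) = 5/(x + 4) - 5/(x - 3): now -2*x*cos(3*x)/5 + 2*sin(3*x)/15 + ∫(-5/(x - 3)) dx + ∫(5/(x + 4)) dx + ∫(-2*cos(4*x)) dx.
Step 5. Evaluate the standard form [assuming x > -4]: now -2*x*cos(3*x)/5 + 5*log(x + 4) + 2*sin(3*x)/15 + ∫(-5/(x - 3)) dx + ∫(-2*cos(4*x)) dx.
Step 6. Evaluate the standard form [assuming x > 3]: now -2*x*cos(3*x)/5 - 5*log(x - 3) + 5*log(x + 4) + 2*sin(3*x)/15 + ∫(-2*cos(4*x)) dx.
Step 7. Evaluate the standard form: now -2*x*cos(3*x)/5 - 5*log(x - 3) + 5*log(x + 4) + 2*sin(3*x)/15 - sin(4*x)/2.
Answer: -2*x*cos(3*x)/5 - 5*log(x - 3) + 5*log(x + 4) + 2*sin(3*x)/15 - sin(4*x)/2.


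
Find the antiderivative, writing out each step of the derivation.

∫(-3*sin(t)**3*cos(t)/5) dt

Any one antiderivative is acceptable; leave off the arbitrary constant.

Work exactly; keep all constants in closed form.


Step 1. Substitute u = sin(t), turning ∫(-3*sin(t)**3*cos(t)/5) dt into ∫(-3*u**3/5) du: now ∫(-3*u**3/5) du.
Step 2. Evaluate the standard form: now -3*u**4/20.
Step 3. Substitute back u = sin(t): now -3*sin(t)**4/20.
Answer: -3*sin(t)**4/20.


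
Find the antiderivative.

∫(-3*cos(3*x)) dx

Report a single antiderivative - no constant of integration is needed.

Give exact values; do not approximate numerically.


Answer: -sin(3*x).


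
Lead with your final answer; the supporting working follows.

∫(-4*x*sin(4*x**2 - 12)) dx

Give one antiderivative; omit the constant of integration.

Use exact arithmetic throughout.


The answer is cos(4*x**2 - 12)/2.
Step 1. Substitute u = x**2 - 3, turning ∫(-4*x*sin(4*x**2 - 12)) dx into ∫(-2*sin(4*u)) du: now ∫(-2*sin(4*u)) du.
Step 2. Evaluate the standard form: now cos(4*u)/2.
Step 3. Substitute back u = x**2 - 3: now cos(4*x**2 - 12)/2.
Answer: cos(4*x**2 - 12)/2.


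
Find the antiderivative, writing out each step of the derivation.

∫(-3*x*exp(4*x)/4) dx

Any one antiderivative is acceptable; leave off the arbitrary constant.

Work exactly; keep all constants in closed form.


Step 1. Integrate ∫(-3*x*exp(4*x)/4) dx by parts with u = x, dv = (-3*exp(4*x)/4) dx, so v = -3*exp(4*x)/16: now -3*x*exp(4*x)/16 + ∫(3*exp(4*x)/16) dx.
Step 2. Evaluate the standard form: now -3*x*exp(4*x)/16 + 3*exp(4*x)/64.
Answer: -3*x*exp(4*x)/16 + 3*exp(4*x)/64.


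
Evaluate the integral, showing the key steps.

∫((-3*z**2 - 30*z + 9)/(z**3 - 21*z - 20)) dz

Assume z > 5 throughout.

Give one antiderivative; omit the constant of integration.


Step 1. Decompose ∫((-3*z**2 - 30*z + 9)/(z**3 - 21*z - 20)) dz by partial fractions, (-3*z**2 - 30*z + 9)/(z**3 - 21*z - 20) = 3/(z + 4) - 2/(z + 1) - 4/(z - 5): now ∫(-4/(z - 5)) dz + ∫(-2/(z + 1)) dz + ∫(3/(z + 4)) dz.
Step 2. Evaluate the standard form [assuming z > 5]: now -4*log(z - 5) + ∫(-2/(z + 1)) dz + ∫(3/(z + 4)) dz.
Step 3. Evaluate the standard form [assuming z > -1]: now -4*log(z - 5) - 2*log(z + 1) + ∫(3/(z + 4)) dz.
Step 4. Evaluate the standard form [assuming z > -4]: now -4*log(z - 5) - 2*log(z + 1) + 3*log(z + 4).
Answer: -4*log(z - 5) - 2*log(z + 1) + 3*log(z + 4).


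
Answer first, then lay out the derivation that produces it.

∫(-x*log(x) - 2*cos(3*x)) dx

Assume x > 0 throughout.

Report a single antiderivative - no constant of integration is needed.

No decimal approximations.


The answer is -x**2*log(x)/2 + x**2/4 - 2*sin(3*x)/3.
Step 1. Rewrite: now ∫(-x*log(x)) dx + ∫(-2*cos(3*x)) dx.
Step 2. Integrate ∫(-x*log(x)) dx by parts with u = log(x), dv = (-x) dx, so v = -x**2/2 [assuming x > 0]: now -x**2*log(x)/2 + ∫(x/2) dx + ∫(-2*cos(3*x)) dx.
Step 3. Evaluate the standard form: now -x**2*log(x)/2 + x**2/4 + ∫(-2*cos(3*x)) dx.
Step 4. Evaluate the standard form: now -x**2*log(x)/2 + x**2/4 - 2*sin(3*x)/3.
Answer: -x**2*log(x)/2 + x**2/4 - 2*sin(3*x)/3.


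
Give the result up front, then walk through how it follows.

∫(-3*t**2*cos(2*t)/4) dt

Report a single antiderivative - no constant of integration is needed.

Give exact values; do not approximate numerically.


The answer is -3*t**2*sin(2*t)/8 - 3*t*cos(2*t)/8 + 3*sin(2*t)/16.
Step 1. Integrate ∫(-3*t**2*cos(2*t)/4) dt by parts with u = t**2, dv = (-3*cos(2*t)/4) dt, so v = -3*sin(2*t)/8: now -3*t**2*sin(2*t)/8 + ∫(3*t*sin(2*t)/4) dt.
Step 2. Integrate ∫(3*t*sin(2*t)/4) dt by parts with u = t, dv = (3*sin(2*t)/4) dt, so v = -3*cos(2*t)/8: now -3*t**2*sin(2*t)/8 - 3*t*cos(2*t)/8 + ∫(3*cos(2*t)/8) dt.
Step 3. Evaluate the standard form: now -3*t**2*sin(2*t)/8 - 3*t*cos(2*t)/8 + 3*sin(2*t)/16.
Answer: -3*t**2*sin(2*t)/8 - 3*t*cos(2*t)/8 + 3*sin(2*t)/16.


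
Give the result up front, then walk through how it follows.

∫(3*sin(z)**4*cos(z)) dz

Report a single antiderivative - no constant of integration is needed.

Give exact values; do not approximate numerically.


The answer is 3*sin(z)**5/5.
Step 1. Substitute u = sin(z), turning ∫(3*sin(z)**4*cos(z)) dz into ∫(3*u**4) du: now ∫(3*u**4) du.
Step 2. Evaluate the standard form: now 3*u**5/5.
Step 3. Substitute back u = sin(z): now 3*sin(z)**5/5.
Answer: 3*sin(z)**5/5.


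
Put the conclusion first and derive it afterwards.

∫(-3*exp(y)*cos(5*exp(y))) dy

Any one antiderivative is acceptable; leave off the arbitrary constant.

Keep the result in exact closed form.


The answer is -3*sin(5*exp(y))/5.
Step 1. Substitute u = exp(y), turning ∫(-3*exp(y)*cos(5*exp(y))) dy into ∫(-3*cos(5*u)) du: now ∫(-3*cos(5*u)) du.
Step 2. Evaluate the standard form: now -3*sin(5*u)/5.
Step 3. Substitute back u = exp(y): now -3*sin(5*exp(y))/5.
Answer: -3*sin(5*exp(y))/5.


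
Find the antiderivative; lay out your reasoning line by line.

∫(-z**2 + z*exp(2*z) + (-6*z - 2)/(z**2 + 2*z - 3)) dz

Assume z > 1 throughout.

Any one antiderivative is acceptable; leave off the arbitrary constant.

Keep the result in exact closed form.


Step 1. Rewrite: now ∫(-z**2) dz + ∫(z*exp(2*z)) dz + ∫((-6*z - 2)/(z**2 + 2*z - 3)) dz.
Step 2. Integrate ∫(z*exp(2*z)) dz by parts with u = z, dv = (exp(2*z)) dz, so v = exp(2*z)/2: now z*exp(2*z)/2 + ∫(-z**2) dz + ∫((-6*z - 2)/(z**2 + 2*z - 3)) dz + ∫(-exp(2*z)/2) dz.
Step 3. Evaluate the standard form: now z*exp(2*z)/2 - exp(2*z)/4 + ∫(-z**2) dz + ∫((-6*z - 2)/(z**2 + 2*z - 3)) dz.
Step 4. Decompose ∫((-6*z - 2)/(z**2 + 2*z - 3)) dz by partial fractions, (-6*z - 2)/(z**2 + 2*z - 3) = -4/(z + 3) - 2/(z - 1): now z*exp(2*z)/2 - exp(2*z)/4 + ∫(-z**2) dz + ∫(-2/(z - 1)) dz + ∫(-4/(z + 3)) dz.
Step 5. Evaluate the standard form [assuming z > -3]: now z*exp(2*z)/2 - exp(2*z)/4 - 4*log(z + 3) + ∫(-z**2) dz + ∫(-2/(z - 1)) dz.
Step 6. Evaluate the standard form [assuming z > 1]: now z*exp(2*z)/2 - exp(2*z)/4 - 2*log(z - 1) - 4*log(z + 3) + ∫(-z**2) dz.
Step 7. Evaluate the standard form: now -z**3/3 + z*exp(2*z)/2 - exp(2*z)/4 - 2*log(z - 1) - 4*log(z + 3).
Answer: -z**3/3 + z*exp(2*z)/2 - exp(2*z)/4 - 2*log(z - 1) - 4*log(z + 3).


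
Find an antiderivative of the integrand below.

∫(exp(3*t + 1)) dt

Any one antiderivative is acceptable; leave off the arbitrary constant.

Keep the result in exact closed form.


Answer: exp(3*t + 1)/3.


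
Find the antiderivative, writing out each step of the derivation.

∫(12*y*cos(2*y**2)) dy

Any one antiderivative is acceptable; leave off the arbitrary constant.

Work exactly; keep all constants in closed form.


Step 1. Substitute u = y**2, turning ∫(12*y*cos(2*y**2)) dy into ∫(6*cos(2*u)) du: now ∫(6*cos(2*u)) du.
Step 2. Evaluate the standard form: now 3*sin(2*u).
Step 3. Substitute back u = y**2: now 3*sin(2*y**2).
Answer: 3*sin(2*y**2).


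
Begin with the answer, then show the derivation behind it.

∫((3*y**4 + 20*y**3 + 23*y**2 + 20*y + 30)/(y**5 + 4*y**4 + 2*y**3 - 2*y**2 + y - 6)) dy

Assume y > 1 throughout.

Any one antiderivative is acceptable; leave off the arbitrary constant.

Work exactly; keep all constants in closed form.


The answer is 4*log(y - 1) + 2*log(y + 2) - 3*log(y + 3) - atan(y).
Step 1. Decompose ∫((3*y**4 + 20*y**3 + 23*y**2 + 20*y + 30)/(y**5 + 4*y**4 + 2*y**3 - 2*y**2 + y - 6)) dy by partial fractions, (3*y**4 + 20*y**3 + 23*y**2 + 20*y + 30)/(y**5 + 4*y**4 + 2*y**3 - 2*y**2 + y - 6) = -1/(y**2 + 1) - 3/(y + 3) + 2/(y + 2) + 4/(y - 1): now ∫(4/(y - 1)) dy + ∫(2/(y + 2)) dy + ∫(-3/(y + 3)) dy + ∫(-1/(y**2 + 1)) dy.
Step 2. Evaluate the standard form [assuming y > -3]: now -3*log(y + 3) + ∫(4/(y - 1)) dy + ∫(2/(y + 2)) dy + ∫(-1/(y**2 + 1)) dy.
Step 3. Evaluate the standard form [assuming y > 1]: now 4*log(y - 1) - 3*log(y + 3) + ∫(2/(y + 2)) dy + ∫(-1/(y**2 + 1)) dy.
Step 4. Evaluate the standard form [assuming y > -2]: now 4*log(y - 1) + 2*log(y + 2) - 3*log(y + 3) + ∫(-1/(y**2 + 1)) dy.
Step 5. Evaluate the standard form: now 4*log(y - 1) + 2*log(y + 2) - 3*log(y + 3) - atan(y).
Answer: 4*log(y - 1) + 2*log(y + 2) - 3*log(y + 3) - atan(y).


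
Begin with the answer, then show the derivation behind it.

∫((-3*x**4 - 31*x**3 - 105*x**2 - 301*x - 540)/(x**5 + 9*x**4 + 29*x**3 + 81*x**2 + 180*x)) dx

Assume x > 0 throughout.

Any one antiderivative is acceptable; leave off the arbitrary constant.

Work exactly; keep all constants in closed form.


The answer is -3*log(x) - 2*log(x + 4) + 2*log(x + 5) - 2*atan(x/3)/3.
Step 1. Decompose ∫((-3*x**4 - 31*x**3 - 105*x**2 - 301*x - 540)/(x**5 + 9*x**4 + 29*x**3 + 81*x**2 + 180*x)) dx by partial fractions, (-3*x**4 - 31*x**3 - 105*x**2 - 301*x - 540)/(x**5 + 9*x**4 + 29*x**3 + 81*x**2 + 180*x) = -2/(x**2 + 9) + 2/(x + 5) - 2/(x + 4) - 3/x: now ∫(-3/x) dx + ∫(-2/(x + 4)) dx + ∫(2/(x + 5)) dx + ∫(-2/(x**2 + 9)) dx.
Step 2. Evaluate the standard form [assuming x > -5]: now 2*log(x + 5) + ∫(-3/x) dx + ∫(-2/(x + 4)) dx + ∫(-2/(x**2 + 9)) dx.
Step 3. Evaluate the standard form [assuming x > -4]: now -2*log(x + 4) + 2*log(x + 5) + ∫(-3/x) dx + ∫(-2/(x**2 + 9)) dx.
Step 4. Evaluate the standard form [assuming x > 0]: now -3*log(x) - 2*log(x + 4) + 2*log(x + 5) + ∫(-2/(x**2 + 9)) dx.
Step 5. Evaluate the standard form: now -3*log(x) - 2*log(x + 4) + 2*log(x + 5) - 2*atan(x/3)/3.
Answer: -3*log(x) - 2*log(x + 4) + 2*log(x + 5) - 2*atan(x/3)/3.
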